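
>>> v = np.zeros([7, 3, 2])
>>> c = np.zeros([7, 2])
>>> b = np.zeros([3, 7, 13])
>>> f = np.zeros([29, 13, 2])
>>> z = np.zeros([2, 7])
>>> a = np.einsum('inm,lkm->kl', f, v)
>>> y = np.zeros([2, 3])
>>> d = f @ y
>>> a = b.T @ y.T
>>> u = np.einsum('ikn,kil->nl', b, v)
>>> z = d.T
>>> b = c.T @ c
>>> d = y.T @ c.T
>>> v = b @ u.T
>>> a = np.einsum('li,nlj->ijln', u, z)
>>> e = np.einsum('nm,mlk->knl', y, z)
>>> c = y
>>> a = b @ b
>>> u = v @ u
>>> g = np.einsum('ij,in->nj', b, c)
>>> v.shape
(2, 13)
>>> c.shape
(2, 3)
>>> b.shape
(2, 2)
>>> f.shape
(29, 13, 2)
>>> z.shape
(3, 13, 29)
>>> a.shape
(2, 2)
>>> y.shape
(2, 3)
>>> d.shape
(3, 7)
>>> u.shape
(2, 2)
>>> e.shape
(29, 2, 13)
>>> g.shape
(3, 2)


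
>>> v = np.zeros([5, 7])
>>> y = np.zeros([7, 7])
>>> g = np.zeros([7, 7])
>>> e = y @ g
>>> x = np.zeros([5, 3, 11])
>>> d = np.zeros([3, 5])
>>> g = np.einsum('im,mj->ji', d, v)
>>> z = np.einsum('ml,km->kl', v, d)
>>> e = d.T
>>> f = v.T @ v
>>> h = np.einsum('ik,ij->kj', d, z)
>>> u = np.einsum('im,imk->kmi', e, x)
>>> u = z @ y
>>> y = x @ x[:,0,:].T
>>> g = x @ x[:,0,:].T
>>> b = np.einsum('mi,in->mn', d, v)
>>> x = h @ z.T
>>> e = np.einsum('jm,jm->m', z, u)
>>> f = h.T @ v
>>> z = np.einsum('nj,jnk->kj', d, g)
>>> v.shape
(5, 7)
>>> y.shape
(5, 3, 5)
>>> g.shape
(5, 3, 5)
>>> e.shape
(7,)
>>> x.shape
(5, 3)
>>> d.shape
(3, 5)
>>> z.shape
(5, 5)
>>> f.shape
(7, 7)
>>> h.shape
(5, 7)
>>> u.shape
(3, 7)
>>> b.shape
(3, 7)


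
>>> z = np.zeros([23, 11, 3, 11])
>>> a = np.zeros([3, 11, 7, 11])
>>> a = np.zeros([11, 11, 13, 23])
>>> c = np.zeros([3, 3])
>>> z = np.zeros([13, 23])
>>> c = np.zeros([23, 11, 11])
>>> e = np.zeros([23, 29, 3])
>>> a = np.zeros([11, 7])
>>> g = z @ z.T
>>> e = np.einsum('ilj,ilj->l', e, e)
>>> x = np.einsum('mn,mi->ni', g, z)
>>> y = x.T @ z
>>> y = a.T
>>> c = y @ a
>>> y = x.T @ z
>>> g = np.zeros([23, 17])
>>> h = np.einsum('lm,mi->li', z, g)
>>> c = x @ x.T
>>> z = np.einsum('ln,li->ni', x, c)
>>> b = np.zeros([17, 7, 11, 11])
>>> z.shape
(23, 13)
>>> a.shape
(11, 7)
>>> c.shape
(13, 13)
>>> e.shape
(29,)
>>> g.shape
(23, 17)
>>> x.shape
(13, 23)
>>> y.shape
(23, 23)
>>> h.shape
(13, 17)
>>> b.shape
(17, 7, 11, 11)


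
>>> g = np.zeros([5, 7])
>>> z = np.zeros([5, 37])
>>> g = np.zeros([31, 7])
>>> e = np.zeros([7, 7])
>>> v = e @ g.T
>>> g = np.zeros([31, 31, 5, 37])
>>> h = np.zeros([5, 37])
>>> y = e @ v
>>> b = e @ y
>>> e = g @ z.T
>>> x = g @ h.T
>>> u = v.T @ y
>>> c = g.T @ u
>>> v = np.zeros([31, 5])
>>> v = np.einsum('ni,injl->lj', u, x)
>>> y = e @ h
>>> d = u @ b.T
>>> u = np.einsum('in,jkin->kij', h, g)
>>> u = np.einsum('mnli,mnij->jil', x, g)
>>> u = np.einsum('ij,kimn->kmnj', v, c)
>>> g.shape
(31, 31, 5, 37)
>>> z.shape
(5, 37)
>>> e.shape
(31, 31, 5, 5)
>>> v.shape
(5, 5)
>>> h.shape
(5, 37)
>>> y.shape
(31, 31, 5, 37)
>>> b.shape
(7, 31)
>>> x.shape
(31, 31, 5, 5)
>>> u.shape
(37, 31, 31, 5)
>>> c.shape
(37, 5, 31, 31)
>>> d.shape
(31, 7)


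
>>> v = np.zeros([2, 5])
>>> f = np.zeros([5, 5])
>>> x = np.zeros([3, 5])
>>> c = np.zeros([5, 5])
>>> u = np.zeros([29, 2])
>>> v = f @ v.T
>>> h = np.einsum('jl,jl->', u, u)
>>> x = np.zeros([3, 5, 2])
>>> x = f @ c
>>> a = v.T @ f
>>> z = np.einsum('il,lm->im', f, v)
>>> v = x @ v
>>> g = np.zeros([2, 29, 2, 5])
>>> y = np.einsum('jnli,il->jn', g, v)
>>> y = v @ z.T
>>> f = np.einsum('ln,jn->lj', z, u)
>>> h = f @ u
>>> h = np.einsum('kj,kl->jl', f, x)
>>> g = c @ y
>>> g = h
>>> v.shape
(5, 2)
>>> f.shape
(5, 29)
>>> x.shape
(5, 5)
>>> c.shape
(5, 5)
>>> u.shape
(29, 2)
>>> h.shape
(29, 5)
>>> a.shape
(2, 5)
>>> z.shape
(5, 2)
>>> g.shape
(29, 5)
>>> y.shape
(5, 5)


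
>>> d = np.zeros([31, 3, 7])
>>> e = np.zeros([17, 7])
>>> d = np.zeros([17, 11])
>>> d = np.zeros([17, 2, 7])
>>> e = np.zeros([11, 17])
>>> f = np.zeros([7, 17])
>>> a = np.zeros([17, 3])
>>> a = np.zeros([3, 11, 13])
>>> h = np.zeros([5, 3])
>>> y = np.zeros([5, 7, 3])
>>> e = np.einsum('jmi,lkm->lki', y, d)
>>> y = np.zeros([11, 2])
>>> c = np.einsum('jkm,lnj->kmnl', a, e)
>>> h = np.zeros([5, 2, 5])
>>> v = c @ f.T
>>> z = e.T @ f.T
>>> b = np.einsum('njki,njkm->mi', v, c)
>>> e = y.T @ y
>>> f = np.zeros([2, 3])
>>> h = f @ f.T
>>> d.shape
(17, 2, 7)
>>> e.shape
(2, 2)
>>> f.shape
(2, 3)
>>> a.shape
(3, 11, 13)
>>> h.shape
(2, 2)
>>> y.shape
(11, 2)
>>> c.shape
(11, 13, 2, 17)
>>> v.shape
(11, 13, 2, 7)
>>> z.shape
(3, 2, 7)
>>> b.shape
(17, 7)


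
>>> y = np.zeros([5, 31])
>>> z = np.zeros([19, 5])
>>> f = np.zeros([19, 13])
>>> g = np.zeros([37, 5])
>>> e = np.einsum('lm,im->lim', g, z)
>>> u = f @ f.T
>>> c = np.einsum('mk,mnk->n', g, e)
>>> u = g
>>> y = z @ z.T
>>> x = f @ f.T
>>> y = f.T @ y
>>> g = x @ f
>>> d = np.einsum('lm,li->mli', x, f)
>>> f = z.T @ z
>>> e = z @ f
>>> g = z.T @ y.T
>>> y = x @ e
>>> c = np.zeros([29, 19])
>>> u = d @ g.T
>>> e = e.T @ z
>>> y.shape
(19, 5)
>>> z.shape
(19, 5)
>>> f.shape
(5, 5)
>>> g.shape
(5, 13)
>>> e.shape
(5, 5)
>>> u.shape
(19, 19, 5)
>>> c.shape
(29, 19)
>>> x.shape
(19, 19)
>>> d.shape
(19, 19, 13)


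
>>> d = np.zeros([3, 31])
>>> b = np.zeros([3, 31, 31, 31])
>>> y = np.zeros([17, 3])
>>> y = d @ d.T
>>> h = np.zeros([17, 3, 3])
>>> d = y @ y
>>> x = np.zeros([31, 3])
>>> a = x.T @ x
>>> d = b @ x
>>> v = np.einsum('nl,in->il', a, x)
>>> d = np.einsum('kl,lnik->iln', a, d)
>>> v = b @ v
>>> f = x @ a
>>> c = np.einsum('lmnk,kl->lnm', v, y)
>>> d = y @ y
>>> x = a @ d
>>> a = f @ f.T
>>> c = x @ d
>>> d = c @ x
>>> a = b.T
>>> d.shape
(3, 3)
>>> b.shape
(3, 31, 31, 31)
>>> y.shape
(3, 3)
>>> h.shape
(17, 3, 3)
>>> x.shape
(3, 3)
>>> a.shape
(31, 31, 31, 3)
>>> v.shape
(3, 31, 31, 3)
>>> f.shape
(31, 3)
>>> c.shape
(3, 3)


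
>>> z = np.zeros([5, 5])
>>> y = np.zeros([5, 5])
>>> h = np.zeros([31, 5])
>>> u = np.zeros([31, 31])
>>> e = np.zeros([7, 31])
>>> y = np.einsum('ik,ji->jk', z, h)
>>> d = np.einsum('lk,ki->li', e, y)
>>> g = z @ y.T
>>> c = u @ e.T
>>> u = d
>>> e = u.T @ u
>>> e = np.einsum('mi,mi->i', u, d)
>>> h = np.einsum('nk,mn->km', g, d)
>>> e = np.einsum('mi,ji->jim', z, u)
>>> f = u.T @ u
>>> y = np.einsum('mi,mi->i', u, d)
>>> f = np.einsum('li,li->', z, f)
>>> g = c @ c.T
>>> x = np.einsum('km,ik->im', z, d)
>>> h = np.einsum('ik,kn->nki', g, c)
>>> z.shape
(5, 5)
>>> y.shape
(5,)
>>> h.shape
(7, 31, 31)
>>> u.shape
(7, 5)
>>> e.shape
(7, 5, 5)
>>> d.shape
(7, 5)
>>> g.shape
(31, 31)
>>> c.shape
(31, 7)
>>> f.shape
()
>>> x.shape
(7, 5)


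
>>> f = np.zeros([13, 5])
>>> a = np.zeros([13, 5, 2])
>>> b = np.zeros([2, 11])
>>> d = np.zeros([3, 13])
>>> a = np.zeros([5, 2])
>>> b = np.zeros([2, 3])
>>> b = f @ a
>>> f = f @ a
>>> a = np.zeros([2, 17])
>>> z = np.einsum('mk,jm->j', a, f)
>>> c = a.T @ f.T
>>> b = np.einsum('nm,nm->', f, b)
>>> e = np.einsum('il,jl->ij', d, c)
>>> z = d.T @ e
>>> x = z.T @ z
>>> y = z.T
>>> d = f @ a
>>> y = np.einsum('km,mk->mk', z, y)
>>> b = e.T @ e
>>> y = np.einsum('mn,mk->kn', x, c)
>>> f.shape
(13, 2)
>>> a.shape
(2, 17)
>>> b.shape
(17, 17)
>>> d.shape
(13, 17)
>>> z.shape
(13, 17)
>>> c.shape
(17, 13)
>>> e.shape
(3, 17)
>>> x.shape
(17, 17)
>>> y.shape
(13, 17)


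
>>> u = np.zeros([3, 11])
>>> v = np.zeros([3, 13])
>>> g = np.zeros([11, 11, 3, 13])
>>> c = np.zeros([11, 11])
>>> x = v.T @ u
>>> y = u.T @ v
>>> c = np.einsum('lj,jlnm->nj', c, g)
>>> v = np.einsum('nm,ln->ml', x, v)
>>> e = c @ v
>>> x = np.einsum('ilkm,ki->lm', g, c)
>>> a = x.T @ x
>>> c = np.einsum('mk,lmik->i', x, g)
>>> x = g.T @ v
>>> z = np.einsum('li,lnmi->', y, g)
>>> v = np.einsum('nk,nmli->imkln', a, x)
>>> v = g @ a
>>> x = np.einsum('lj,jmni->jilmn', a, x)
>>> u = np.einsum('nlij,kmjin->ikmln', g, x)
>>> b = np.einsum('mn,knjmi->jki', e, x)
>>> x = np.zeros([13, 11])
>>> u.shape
(3, 13, 3, 11, 11)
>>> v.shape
(11, 11, 3, 13)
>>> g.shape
(11, 11, 3, 13)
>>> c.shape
(3,)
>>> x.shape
(13, 11)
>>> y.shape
(11, 13)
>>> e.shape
(3, 3)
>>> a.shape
(13, 13)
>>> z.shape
()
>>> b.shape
(13, 13, 11)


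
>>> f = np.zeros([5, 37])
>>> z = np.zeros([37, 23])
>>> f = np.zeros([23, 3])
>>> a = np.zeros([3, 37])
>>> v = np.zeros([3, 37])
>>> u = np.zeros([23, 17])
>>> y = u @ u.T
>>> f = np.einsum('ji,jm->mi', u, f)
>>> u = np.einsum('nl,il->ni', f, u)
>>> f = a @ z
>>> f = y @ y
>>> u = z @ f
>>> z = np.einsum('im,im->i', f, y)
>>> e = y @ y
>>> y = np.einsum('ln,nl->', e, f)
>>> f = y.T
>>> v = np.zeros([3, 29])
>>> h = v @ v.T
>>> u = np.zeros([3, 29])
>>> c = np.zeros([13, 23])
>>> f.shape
()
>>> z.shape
(23,)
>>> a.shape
(3, 37)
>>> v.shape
(3, 29)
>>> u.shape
(3, 29)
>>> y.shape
()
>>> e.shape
(23, 23)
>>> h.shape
(3, 3)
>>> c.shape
(13, 23)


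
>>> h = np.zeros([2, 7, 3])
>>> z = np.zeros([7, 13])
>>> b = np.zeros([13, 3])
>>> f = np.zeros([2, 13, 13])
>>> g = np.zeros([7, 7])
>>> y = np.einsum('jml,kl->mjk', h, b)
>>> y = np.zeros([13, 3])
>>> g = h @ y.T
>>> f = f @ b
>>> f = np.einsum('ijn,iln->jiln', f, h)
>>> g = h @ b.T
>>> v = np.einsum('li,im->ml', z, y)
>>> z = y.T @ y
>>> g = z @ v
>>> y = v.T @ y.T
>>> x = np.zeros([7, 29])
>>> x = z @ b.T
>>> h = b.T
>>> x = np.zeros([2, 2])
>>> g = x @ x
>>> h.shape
(3, 13)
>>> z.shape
(3, 3)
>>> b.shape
(13, 3)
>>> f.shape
(13, 2, 7, 3)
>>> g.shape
(2, 2)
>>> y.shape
(7, 13)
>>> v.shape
(3, 7)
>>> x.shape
(2, 2)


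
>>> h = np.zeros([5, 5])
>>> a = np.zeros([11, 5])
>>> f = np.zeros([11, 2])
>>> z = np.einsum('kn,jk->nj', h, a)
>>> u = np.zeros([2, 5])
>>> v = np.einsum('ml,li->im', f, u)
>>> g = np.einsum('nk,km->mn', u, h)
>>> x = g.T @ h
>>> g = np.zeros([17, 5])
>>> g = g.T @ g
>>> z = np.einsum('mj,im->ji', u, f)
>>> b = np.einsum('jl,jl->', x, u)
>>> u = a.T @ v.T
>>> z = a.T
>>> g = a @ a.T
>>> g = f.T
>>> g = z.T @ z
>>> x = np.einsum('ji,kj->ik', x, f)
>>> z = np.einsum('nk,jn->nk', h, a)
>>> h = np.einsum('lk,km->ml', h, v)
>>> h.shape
(11, 5)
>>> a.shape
(11, 5)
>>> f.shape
(11, 2)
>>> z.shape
(5, 5)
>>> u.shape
(5, 5)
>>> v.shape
(5, 11)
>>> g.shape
(11, 11)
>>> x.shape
(5, 11)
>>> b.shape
()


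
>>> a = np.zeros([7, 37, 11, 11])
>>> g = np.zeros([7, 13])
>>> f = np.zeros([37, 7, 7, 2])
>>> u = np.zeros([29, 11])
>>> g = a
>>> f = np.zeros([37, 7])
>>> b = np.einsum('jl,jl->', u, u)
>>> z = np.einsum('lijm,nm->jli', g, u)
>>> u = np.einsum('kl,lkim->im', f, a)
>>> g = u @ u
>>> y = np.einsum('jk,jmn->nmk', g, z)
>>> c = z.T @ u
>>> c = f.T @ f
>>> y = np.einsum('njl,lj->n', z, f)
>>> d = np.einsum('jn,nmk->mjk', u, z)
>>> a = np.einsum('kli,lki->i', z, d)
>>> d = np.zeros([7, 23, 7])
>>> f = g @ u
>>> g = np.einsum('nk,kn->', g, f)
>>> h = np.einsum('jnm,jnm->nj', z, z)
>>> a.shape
(37,)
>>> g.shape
()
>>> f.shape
(11, 11)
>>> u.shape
(11, 11)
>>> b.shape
()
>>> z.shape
(11, 7, 37)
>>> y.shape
(11,)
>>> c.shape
(7, 7)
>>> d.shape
(7, 23, 7)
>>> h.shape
(7, 11)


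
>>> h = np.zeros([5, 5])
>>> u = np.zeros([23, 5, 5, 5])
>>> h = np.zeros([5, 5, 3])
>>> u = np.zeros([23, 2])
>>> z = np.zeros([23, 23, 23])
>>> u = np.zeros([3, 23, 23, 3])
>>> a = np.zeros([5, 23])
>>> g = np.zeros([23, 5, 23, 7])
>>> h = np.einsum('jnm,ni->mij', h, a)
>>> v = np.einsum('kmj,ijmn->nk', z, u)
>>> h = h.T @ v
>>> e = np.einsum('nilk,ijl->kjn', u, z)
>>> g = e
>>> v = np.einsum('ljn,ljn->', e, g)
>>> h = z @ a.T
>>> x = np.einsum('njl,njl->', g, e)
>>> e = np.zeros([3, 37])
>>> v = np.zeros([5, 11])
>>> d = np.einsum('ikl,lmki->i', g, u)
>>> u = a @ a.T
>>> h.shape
(23, 23, 5)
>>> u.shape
(5, 5)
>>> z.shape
(23, 23, 23)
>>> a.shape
(5, 23)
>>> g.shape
(3, 23, 3)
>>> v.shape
(5, 11)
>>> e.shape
(3, 37)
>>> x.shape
()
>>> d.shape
(3,)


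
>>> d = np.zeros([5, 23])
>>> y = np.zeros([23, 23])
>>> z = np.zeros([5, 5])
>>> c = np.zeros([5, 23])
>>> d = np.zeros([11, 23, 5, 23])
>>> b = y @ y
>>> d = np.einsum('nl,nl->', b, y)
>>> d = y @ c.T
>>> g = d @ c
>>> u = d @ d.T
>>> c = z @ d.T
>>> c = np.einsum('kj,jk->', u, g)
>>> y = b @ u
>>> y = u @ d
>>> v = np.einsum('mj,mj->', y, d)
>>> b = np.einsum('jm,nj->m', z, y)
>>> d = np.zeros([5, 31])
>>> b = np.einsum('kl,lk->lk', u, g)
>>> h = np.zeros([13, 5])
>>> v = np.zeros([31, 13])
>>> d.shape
(5, 31)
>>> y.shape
(23, 5)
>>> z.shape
(5, 5)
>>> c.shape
()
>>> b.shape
(23, 23)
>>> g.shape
(23, 23)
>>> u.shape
(23, 23)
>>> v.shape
(31, 13)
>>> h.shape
(13, 5)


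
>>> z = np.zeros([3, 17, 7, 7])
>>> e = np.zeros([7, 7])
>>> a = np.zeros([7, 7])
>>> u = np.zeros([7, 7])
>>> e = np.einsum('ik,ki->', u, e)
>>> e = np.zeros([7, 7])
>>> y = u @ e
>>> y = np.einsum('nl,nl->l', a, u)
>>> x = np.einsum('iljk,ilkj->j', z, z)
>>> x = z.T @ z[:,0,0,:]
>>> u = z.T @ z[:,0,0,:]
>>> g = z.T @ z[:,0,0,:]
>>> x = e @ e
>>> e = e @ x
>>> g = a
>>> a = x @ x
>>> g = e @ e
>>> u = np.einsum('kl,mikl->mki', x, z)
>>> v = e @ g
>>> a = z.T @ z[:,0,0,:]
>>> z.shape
(3, 17, 7, 7)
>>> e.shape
(7, 7)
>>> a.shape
(7, 7, 17, 7)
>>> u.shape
(3, 7, 17)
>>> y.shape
(7,)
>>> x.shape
(7, 7)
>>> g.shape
(7, 7)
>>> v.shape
(7, 7)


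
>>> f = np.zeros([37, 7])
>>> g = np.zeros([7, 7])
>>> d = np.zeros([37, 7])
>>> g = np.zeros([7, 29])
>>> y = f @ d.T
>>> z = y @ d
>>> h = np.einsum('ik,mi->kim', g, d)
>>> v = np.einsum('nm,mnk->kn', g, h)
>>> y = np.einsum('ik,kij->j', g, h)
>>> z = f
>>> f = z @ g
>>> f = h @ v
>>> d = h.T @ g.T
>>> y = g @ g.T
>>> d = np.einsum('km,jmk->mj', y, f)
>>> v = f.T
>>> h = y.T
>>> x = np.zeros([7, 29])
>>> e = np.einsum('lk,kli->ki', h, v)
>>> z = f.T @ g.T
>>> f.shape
(29, 7, 7)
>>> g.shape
(7, 29)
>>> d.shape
(7, 29)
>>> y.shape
(7, 7)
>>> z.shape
(7, 7, 7)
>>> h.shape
(7, 7)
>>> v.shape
(7, 7, 29)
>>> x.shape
(7, 29)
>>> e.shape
(7, 29)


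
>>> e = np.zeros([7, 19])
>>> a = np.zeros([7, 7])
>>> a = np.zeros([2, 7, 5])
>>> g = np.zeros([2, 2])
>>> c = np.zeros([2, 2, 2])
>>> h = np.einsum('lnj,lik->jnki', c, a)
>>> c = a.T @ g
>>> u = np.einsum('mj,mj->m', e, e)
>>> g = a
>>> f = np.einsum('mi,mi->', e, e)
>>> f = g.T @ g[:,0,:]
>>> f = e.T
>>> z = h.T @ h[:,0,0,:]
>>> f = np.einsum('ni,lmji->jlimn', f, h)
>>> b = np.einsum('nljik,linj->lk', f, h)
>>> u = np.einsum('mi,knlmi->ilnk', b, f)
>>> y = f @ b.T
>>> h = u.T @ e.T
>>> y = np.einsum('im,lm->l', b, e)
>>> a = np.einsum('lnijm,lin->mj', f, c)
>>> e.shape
(7, 19)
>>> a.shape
(19, 2)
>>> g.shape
(2, 7, 5)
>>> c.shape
(5, 7, 2)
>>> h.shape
(5, 2, 7, 7)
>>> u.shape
(19, 7, 2, 5)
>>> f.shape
(5, 2, 7, 2, 19)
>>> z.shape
(7, 5, 2, 7)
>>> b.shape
(2, 19)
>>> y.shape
(7,)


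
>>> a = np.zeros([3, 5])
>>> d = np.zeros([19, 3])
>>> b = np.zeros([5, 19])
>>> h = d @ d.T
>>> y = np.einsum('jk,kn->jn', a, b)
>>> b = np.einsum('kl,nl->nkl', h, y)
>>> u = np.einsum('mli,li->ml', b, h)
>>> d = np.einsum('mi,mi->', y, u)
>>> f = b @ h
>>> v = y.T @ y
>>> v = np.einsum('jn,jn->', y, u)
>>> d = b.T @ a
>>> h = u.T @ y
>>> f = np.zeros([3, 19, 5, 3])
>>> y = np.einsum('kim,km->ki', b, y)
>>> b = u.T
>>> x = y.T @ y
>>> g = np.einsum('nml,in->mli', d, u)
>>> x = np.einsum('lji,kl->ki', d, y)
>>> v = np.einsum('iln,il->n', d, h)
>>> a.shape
(3, 5)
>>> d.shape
(19, 19, 5)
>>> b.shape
(19, 3)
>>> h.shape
(19, 19)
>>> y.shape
(3, 19)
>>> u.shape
(3, 19)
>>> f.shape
(3, 19, 5, 3)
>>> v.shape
(5,)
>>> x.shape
(3, 5)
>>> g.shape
(19, 5, 3)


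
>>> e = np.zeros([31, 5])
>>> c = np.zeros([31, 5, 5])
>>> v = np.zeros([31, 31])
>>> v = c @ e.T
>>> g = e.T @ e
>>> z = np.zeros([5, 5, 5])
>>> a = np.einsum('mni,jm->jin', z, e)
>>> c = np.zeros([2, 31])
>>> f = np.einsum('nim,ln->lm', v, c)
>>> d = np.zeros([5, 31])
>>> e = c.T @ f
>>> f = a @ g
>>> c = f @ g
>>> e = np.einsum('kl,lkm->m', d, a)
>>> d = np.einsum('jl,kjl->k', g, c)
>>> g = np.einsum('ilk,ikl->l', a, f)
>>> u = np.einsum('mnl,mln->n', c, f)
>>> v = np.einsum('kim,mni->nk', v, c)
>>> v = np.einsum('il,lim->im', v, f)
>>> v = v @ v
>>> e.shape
(5,)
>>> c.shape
(31, 5, 5)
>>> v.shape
(5, 5)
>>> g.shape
(5,)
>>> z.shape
(5, 5, 5)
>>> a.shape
(31, 5, 5)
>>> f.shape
(31, 5, 5)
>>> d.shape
(31,)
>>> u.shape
(5,)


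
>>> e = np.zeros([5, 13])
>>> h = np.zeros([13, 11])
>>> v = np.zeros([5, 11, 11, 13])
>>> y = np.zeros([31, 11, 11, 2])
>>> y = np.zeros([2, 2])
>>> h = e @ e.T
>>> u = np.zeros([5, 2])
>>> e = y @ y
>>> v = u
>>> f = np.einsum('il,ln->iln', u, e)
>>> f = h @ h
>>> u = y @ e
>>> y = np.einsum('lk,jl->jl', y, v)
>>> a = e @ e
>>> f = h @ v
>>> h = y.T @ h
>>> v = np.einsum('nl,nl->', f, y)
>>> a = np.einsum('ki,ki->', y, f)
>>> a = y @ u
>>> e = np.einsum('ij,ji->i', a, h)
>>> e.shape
(5,)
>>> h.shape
(2, 5)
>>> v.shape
()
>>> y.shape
(5, 2)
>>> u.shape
(2, 2)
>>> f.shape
(5, 2)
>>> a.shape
(5, 2)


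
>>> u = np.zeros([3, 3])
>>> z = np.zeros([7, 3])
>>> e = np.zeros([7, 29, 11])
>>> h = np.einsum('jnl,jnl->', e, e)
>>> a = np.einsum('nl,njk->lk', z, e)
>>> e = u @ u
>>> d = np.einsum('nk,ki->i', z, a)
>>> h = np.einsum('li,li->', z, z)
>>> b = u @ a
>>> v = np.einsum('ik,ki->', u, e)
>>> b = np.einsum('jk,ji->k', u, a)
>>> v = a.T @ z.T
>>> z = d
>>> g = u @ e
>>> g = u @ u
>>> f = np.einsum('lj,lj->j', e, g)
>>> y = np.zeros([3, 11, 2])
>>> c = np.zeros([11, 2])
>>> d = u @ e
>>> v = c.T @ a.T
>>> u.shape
(3, 3)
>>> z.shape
(11,)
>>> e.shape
(3, 3)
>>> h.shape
()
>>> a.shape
(3, 11)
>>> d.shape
(3, 3)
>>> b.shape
(3,)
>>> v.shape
(2, 3)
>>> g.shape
(3, 3)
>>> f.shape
(3,)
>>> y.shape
(3, 11, 2)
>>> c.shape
(11, 2)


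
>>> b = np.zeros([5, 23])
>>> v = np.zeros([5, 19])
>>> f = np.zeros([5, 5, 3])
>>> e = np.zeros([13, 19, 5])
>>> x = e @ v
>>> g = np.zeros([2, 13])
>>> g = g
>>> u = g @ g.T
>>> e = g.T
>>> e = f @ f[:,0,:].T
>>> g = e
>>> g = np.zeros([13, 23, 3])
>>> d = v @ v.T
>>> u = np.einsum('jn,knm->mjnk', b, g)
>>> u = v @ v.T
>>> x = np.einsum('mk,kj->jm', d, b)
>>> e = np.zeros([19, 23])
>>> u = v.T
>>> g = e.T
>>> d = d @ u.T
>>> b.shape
(5, 23)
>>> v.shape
(5, 19)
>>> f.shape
(5, 5, 3)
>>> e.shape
(19, 23)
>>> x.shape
(23, 5)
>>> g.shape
(23, 19)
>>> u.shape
(19, 5)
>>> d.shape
(5, 19)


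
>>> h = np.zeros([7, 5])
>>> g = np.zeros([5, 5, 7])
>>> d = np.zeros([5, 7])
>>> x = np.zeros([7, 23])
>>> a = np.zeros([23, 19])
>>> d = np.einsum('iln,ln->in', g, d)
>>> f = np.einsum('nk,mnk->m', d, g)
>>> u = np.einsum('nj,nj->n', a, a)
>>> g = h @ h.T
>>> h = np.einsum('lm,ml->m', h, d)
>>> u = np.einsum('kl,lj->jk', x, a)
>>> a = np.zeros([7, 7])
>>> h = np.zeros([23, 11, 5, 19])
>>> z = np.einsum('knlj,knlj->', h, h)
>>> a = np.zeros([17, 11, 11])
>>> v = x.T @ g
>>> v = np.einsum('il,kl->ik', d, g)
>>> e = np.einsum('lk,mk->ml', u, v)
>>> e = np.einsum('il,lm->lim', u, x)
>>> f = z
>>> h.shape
(23, 11, 5, 19)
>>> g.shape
(7, 7)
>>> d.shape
(5, 7)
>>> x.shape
(7, 23)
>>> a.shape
(17, 11, 11)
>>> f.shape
()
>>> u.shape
(19, 7)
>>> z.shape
()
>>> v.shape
(5, 7)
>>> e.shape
(7, 19, 23)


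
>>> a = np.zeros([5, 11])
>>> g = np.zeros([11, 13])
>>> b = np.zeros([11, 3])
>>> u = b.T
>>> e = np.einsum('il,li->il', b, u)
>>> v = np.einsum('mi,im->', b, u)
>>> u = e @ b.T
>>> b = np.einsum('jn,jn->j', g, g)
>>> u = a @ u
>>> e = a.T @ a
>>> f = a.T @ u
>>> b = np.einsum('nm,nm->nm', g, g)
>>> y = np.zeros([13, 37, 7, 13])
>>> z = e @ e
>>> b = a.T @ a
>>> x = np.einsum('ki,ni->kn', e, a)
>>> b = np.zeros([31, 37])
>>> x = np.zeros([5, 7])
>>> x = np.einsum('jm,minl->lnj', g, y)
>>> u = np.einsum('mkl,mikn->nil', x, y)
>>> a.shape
(5, 11)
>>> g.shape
(11, 13)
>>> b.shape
(31, 37)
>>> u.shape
(13, 37, 11)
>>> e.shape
(11, 11)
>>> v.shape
()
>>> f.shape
(11, 11)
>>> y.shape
(13, 37, 7, 13)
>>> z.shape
(11, 11)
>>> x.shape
(13, 7, 11)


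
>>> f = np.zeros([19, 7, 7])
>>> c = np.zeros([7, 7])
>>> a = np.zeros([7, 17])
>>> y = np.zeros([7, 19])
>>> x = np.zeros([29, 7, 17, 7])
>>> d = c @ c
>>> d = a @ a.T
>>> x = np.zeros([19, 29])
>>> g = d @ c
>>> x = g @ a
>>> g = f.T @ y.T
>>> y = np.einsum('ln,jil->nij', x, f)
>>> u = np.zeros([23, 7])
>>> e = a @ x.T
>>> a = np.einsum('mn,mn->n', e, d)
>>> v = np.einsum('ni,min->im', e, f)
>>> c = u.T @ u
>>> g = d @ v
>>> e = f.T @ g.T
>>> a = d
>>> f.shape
(19, 7, 7)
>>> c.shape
(7, 7)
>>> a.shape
(7, 7)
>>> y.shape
(17, 7, 19)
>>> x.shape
(7, 17)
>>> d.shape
(7, 7)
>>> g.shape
(7, 19)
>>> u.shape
(23, 7)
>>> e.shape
(7, 7, 7)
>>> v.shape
(7, 19)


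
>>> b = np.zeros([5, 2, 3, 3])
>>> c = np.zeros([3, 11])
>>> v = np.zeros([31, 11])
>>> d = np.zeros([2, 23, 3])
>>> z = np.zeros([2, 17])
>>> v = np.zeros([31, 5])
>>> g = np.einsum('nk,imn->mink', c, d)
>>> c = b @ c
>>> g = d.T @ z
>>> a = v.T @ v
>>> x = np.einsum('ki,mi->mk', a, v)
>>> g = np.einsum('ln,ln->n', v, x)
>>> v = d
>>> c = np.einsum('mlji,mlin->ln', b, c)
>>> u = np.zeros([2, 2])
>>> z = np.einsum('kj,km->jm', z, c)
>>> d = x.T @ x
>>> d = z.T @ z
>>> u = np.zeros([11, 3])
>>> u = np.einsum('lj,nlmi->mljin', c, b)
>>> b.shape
(5, 2, 3, 3)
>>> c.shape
(2, 11)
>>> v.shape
(2, 23, 3)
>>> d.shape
(11, 11)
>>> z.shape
(17, 11)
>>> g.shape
(5,)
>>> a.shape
(5, 5)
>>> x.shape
(31, 5)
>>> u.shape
(3, 2, 11, 3, 5)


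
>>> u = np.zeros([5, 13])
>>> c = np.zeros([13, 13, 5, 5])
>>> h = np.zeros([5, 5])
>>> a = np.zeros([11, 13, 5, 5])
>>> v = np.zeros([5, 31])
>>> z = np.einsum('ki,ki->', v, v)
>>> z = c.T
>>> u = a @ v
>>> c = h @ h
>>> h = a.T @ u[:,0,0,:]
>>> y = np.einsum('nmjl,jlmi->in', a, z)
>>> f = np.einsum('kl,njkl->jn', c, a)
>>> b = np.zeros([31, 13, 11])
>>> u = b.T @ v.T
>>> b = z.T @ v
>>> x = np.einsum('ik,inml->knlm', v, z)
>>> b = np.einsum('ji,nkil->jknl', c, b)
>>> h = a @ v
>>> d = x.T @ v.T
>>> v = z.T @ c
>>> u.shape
(11, 13, 5)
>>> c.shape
(5, 5)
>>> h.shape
(11, 13, 5, 31)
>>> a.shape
(11, 13, 5, 5)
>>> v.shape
(13, 13, 5, 5)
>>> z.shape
(5, 5, 13, 13)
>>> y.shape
(13, 11)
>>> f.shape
(13, 11)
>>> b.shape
(5, 13, 13, 31)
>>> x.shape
(31, 5, 13, 13)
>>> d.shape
(13, 13, 5, 5)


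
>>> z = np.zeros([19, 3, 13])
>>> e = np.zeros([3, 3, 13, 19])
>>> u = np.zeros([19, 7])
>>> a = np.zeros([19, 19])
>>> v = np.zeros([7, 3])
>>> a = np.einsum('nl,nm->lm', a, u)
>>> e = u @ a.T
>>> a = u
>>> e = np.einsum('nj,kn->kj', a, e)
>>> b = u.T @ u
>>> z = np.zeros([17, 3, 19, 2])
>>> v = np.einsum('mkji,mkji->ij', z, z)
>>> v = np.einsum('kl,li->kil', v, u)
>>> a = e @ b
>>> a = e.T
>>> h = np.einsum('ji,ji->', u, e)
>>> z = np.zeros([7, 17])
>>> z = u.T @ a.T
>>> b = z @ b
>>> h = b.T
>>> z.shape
(7, 7)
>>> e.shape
(19, 7)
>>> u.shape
(19, 7)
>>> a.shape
(7, 19)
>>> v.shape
(2, 7, 19)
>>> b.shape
(7, 7)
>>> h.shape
(7, 7)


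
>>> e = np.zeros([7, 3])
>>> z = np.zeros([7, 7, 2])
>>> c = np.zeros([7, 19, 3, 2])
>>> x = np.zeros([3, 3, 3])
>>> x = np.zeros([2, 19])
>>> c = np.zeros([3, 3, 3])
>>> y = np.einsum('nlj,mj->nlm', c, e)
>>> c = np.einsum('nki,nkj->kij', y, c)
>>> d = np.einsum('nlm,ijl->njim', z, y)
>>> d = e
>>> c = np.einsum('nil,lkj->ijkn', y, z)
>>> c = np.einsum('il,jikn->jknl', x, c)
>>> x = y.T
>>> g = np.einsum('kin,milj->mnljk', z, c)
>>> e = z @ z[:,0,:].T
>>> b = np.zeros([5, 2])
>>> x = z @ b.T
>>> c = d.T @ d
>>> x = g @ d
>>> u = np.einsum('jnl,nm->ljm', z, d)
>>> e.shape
(7, 7, 7)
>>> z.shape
(7, 7, 2)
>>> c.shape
(3, 3)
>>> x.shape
(3, 2, 3, 19, 3)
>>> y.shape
(3, 3, 7)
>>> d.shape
(7, 3)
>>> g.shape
(3, 2, 3, 19, 7)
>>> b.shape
(5, 2)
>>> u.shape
(2, 7, 3)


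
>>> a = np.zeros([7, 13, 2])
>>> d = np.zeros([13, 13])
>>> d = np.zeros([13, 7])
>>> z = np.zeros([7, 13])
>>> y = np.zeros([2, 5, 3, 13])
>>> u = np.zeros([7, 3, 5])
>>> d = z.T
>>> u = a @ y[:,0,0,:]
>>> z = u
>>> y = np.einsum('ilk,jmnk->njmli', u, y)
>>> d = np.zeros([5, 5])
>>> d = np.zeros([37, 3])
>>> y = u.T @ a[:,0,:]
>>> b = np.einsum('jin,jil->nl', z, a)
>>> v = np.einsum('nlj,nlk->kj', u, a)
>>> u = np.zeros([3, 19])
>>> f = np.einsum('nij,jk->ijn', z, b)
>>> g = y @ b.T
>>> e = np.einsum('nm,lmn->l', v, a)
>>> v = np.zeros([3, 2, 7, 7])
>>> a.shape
(7, 13, 2)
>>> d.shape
(37, 3)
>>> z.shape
(7, 13, 13)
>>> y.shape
(13, 13, 2)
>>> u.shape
(3, 19)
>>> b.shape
(13, 2)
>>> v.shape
(3, 2, 7, 7)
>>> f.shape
(13, 13, 7)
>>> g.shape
(13, 13, 13)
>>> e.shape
(7,)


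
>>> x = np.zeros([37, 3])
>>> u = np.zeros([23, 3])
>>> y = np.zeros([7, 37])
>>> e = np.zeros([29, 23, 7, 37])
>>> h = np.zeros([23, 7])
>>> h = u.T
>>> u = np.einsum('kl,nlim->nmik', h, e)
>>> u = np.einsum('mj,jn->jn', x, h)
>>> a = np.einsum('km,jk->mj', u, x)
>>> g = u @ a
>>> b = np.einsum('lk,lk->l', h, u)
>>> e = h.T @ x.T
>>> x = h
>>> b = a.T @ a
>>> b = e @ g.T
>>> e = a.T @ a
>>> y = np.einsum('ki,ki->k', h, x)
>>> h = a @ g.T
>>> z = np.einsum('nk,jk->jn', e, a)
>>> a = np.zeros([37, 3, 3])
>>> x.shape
(3, 23)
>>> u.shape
(3, 23)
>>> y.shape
(3,)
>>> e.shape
(37, 37)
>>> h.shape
(23, 3)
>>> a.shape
(37, 3, 3)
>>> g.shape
(3, 37)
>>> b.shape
(23, 3)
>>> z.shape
(23, 37)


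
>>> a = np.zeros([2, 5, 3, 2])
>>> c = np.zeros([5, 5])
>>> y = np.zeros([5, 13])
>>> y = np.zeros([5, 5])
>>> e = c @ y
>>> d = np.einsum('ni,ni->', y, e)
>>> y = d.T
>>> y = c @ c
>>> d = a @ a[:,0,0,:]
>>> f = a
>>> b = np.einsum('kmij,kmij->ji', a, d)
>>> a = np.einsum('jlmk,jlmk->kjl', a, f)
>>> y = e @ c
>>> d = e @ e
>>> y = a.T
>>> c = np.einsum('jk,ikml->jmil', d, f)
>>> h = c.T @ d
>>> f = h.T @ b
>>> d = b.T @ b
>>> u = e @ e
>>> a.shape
(2, 2, 5)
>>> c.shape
(5, 3, 2, 2)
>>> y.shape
(5, 2, 2)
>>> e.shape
(5, 5)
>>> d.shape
(3, 3)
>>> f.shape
(5, 3, 2, 3)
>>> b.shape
(2, 3)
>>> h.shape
(2, 2, 3, 5)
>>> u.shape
(5, 5)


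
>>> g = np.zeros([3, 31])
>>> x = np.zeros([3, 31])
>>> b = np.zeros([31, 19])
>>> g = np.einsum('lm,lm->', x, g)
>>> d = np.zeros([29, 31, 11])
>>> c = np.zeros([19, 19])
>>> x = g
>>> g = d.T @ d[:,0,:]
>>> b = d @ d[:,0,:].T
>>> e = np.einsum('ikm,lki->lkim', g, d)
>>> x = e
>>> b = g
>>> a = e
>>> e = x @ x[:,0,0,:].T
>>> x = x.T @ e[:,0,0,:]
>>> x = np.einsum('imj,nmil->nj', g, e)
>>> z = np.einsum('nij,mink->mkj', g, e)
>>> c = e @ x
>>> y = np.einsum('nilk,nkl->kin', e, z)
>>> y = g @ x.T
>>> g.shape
(11, 31, 11)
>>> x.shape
(29, 11)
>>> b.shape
(11, 31, 11)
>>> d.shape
(29, 31, 11)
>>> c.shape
(29, 31, 11, 11)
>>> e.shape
(29, 31, 11, 29)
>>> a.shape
(29, 31, 11, 11)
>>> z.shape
(29, 29, 11)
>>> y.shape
(11, 31, 29)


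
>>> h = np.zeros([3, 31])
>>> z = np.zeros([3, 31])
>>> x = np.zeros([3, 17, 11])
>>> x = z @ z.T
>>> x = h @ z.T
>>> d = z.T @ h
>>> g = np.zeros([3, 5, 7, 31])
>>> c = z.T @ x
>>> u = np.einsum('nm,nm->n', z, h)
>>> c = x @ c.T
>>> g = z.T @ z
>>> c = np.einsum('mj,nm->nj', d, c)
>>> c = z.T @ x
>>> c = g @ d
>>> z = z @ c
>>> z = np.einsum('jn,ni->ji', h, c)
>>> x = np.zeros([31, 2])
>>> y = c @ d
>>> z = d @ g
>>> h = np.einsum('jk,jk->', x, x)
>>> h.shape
()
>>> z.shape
(31, 31)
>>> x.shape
(31, 2)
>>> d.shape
(31, 31)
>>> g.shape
(31, 31)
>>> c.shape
(31, 31)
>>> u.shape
(3,)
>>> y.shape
(31, 31)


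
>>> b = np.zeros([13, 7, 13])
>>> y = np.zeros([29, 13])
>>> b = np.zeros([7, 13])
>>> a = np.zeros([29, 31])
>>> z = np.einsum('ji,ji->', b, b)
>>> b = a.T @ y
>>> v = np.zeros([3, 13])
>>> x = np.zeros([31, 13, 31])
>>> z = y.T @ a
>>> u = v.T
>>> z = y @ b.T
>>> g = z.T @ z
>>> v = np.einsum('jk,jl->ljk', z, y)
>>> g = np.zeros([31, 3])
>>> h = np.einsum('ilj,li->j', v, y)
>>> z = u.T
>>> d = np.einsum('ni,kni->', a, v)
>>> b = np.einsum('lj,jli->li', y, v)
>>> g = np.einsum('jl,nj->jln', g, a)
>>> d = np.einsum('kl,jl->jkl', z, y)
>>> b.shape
(29, 31)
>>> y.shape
(29, 13)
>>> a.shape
(29, 31)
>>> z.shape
(3, 13)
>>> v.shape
(13, 29, 31)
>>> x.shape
(31, 13, 31)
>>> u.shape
(13, 3)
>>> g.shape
(31, 3, 29)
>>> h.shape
(31,)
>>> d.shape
(29, 3, 13)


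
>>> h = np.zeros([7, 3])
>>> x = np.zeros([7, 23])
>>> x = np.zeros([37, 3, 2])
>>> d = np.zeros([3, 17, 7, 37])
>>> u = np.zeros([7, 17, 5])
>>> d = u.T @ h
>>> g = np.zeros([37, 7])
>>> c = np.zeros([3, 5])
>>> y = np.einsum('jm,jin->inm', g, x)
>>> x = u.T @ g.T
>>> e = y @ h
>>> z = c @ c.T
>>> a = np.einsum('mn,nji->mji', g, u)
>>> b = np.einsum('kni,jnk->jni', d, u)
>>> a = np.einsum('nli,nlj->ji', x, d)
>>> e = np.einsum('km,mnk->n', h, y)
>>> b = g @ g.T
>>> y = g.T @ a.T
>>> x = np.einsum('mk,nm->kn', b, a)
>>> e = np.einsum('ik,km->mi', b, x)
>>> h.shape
(7, 3)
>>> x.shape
(37, 3)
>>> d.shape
(5, 17, 3)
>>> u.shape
(7, 17, 5)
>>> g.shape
(37, 7)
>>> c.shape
(3, 5)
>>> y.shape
(7, 3)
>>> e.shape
(3, 37)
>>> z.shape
(3, 3)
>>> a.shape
(3, 37)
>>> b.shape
(37, 37)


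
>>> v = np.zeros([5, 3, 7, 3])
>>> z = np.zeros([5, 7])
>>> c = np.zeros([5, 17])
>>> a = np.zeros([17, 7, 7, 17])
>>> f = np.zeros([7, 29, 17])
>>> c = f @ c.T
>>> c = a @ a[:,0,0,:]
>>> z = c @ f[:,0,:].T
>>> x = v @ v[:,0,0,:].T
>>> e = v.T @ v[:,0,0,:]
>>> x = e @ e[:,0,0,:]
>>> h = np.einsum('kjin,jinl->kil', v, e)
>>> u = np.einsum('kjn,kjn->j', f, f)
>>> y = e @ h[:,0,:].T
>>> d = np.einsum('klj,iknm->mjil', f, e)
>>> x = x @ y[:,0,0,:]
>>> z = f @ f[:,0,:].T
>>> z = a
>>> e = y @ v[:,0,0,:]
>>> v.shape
(5, 3, 7, 3)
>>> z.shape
(17, 7, 7, 17)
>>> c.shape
(17, 7, 7, 17)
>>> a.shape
(17, 7, 7, 17)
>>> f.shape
(7, 29, 17)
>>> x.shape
(3, 7, 3, 5)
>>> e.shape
(3, 7, 3, 3)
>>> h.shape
(5, 7, 3)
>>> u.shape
(29,)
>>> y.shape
(3, 7, 3, 5)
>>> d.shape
(3, 17, 3, 29)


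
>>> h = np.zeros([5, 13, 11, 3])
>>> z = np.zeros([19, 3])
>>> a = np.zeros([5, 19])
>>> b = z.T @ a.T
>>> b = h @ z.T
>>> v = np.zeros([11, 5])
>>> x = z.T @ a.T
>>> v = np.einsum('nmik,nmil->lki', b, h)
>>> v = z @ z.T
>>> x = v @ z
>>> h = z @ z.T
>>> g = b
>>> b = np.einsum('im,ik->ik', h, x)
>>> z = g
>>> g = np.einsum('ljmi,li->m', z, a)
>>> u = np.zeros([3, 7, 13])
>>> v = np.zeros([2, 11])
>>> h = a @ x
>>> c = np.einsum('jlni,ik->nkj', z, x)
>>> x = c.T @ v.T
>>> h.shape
(5, 3)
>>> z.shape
(5, 13, 11, 19)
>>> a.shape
(5, 19)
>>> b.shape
(19, 3)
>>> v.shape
(2, 11)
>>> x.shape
(5, 3, 2)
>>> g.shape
(11,)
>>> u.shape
(3, 7, 13)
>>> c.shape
(11, 3, 5)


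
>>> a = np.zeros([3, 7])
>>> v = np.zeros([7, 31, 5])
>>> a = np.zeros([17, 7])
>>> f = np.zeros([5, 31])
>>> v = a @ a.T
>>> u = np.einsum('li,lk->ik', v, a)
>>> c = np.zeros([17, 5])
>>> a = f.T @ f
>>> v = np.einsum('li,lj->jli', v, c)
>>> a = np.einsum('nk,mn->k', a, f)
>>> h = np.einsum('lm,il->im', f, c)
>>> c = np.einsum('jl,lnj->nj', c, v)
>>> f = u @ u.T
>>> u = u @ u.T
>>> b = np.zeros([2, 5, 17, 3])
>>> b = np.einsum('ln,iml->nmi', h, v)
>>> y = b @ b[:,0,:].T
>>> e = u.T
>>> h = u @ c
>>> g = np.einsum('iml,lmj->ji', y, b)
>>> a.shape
(31,)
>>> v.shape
(5, 17, 17)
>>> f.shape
(17, 17)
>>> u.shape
(17, 17)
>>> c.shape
(17, 17)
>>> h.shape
(17, 17)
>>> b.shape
(31, 17, 5)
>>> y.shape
(31, 17, 31)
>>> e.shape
(17, 17)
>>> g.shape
(5, 31)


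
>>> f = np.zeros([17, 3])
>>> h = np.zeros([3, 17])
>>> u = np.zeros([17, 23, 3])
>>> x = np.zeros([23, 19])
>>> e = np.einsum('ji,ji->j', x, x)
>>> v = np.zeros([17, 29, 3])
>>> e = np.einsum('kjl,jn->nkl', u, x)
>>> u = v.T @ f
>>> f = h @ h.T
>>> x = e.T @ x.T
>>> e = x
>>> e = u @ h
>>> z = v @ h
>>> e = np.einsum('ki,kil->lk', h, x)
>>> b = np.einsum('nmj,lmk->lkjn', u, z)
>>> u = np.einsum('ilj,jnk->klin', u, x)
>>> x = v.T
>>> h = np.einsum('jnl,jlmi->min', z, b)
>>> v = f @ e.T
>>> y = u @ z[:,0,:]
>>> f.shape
(3, 3)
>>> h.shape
(3, 3, 29)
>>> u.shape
(23, 29, 3, 17)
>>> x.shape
(3, 29, 17)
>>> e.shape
(23, 3)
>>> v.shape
(3, 23)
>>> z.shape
(17, 29, 17)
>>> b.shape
(17, 17, 3, 3)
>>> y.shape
(23, 29, 3, 17)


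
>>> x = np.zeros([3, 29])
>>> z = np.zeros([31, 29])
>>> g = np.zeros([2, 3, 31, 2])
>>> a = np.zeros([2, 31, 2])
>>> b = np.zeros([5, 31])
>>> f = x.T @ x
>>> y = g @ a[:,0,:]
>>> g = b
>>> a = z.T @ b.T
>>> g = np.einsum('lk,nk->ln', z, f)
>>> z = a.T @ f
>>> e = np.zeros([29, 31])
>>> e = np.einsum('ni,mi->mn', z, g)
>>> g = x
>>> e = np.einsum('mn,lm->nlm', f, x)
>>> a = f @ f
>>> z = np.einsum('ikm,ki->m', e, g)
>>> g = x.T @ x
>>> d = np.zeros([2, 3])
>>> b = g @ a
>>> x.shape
(3, 29)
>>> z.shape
(29,)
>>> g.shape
(29, 29)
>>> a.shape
(29, 29)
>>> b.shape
(29, 29)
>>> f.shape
(29, 29)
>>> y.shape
(2, 3, 31, 2)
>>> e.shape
(29, 3, 29)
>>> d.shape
(2, 3)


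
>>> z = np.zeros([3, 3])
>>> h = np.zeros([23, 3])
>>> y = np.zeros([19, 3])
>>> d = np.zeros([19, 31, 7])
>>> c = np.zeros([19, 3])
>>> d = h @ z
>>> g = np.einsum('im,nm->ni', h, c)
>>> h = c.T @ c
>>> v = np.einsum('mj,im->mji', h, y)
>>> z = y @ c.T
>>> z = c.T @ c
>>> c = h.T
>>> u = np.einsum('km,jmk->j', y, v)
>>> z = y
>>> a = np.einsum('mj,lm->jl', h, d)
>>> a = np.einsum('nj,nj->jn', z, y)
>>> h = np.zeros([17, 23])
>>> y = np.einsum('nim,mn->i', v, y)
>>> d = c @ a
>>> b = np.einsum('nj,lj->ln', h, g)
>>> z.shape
(19, 3)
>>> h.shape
(17, 23)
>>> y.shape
(3,)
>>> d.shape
(3, 19)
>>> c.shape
(3, 3)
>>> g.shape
(19, 23)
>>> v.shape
(3, 3, 19)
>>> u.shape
(3,)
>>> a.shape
(3, 19)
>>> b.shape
(19, 17)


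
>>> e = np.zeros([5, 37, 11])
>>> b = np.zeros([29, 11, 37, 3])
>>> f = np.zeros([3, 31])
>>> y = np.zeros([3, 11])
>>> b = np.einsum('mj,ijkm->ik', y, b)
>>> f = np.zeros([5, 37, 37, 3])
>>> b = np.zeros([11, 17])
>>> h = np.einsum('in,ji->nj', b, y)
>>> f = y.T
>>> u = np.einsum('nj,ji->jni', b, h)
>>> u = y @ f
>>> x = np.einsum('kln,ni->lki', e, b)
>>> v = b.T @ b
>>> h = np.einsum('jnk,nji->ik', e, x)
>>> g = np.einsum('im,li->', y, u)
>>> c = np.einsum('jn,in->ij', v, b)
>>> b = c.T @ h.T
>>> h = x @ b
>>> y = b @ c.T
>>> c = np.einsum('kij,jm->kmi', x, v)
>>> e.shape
(5, 37, 11)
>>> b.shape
(17, 17)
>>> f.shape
(11, 3)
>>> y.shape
(17, 11)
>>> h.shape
(37, 5, 17)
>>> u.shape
(3, 3)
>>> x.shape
(37, 5, 17)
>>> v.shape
(17, 17)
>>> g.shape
()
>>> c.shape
(37, 17, 5)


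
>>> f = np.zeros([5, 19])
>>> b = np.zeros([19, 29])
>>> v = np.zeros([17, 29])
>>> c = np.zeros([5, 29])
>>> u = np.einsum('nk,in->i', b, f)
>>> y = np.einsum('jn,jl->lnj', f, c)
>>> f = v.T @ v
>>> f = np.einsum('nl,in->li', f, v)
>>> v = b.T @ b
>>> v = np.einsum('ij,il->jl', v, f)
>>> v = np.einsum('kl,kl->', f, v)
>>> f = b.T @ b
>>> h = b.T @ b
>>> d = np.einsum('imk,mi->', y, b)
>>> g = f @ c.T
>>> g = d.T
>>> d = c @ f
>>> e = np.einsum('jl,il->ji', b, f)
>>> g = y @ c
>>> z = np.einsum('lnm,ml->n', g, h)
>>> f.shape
(29, 29)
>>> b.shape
(19, 29)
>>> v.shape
()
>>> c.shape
(5, 29)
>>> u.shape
(5,)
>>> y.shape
(29, 19, 5)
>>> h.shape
(29, 29)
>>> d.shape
(5, 29)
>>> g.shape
(29, 19, 29)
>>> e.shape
(19, 29)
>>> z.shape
(19,)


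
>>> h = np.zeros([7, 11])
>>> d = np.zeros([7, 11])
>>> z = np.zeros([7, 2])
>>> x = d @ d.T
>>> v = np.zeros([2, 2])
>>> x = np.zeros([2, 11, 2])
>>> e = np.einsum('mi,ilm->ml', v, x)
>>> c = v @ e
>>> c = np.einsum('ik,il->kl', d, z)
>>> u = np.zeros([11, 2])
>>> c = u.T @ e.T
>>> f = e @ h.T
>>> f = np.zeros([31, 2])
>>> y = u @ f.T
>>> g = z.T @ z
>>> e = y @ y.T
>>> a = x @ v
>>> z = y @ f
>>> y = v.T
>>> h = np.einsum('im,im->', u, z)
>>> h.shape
()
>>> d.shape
(7, 11)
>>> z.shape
(11, 2)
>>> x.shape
(2, 11, 2)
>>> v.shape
(2, 2)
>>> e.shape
(11, 11)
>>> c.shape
(2, 2)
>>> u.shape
(11, 2)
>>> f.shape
(31, 2)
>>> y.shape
(2, 2)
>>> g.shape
(2, 2)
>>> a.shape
(2, 11, 2)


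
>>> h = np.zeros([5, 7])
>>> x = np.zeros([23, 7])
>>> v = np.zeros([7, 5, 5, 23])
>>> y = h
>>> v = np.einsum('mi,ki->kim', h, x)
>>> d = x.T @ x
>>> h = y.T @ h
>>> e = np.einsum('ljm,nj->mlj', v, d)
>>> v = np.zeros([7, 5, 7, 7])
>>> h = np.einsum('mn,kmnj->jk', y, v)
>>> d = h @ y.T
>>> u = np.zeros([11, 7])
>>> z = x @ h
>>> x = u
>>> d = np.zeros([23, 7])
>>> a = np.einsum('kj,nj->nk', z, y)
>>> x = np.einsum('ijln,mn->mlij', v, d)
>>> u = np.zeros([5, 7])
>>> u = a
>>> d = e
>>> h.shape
(7, 7)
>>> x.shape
(23, 7, 7, 5)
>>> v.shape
(7, 5, 7, 7)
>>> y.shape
(5, 7)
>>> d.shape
(5, 23, 7)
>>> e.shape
(5, 23, 7)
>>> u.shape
(5, 23)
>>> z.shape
(23, 7)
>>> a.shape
(5, 23)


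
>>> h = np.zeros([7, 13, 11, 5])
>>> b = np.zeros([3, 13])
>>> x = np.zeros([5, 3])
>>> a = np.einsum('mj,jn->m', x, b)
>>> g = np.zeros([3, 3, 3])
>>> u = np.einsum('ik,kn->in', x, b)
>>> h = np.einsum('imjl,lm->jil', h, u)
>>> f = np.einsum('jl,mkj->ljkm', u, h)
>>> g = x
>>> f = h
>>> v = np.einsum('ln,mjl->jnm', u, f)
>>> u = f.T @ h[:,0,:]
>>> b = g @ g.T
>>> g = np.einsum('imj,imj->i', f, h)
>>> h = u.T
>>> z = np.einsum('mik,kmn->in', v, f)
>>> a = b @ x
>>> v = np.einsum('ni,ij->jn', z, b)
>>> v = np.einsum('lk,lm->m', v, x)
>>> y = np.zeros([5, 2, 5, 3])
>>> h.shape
(5, 7, 5)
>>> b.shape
(5, 5)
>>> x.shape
(5, 3)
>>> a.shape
(5, 3)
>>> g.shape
(11,)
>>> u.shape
(5, 7, 5)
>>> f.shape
(11, 7, 5)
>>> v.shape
(3,)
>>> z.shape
(13, 5)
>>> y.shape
(5, 2, 5, 3)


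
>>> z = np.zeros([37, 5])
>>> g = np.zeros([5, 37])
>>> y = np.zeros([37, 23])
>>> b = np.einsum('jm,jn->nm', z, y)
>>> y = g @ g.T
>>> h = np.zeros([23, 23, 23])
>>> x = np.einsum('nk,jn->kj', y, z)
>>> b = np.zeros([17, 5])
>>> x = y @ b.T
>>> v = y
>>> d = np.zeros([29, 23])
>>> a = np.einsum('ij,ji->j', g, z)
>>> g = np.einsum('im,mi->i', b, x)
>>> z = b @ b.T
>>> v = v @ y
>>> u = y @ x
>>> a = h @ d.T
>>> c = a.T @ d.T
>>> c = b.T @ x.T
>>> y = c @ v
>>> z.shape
(17, 17)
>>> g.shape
(17,)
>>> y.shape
(5, 5)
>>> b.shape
(17, 5)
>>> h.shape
(23, 23, 23)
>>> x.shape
(5, 17)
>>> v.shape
(5, 5)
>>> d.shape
(29, 23)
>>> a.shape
(23, 23, 29)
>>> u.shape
(5, 17)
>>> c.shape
(5, 5)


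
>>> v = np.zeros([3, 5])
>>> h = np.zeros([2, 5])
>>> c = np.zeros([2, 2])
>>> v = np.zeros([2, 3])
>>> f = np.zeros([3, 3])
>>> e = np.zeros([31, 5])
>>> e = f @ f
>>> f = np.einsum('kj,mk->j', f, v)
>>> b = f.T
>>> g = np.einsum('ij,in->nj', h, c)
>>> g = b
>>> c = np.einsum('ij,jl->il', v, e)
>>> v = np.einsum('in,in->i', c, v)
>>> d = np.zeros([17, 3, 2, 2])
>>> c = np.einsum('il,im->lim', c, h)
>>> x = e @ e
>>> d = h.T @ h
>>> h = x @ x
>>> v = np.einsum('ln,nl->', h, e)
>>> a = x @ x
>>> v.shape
()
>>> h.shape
(3, 3)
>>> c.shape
(3, 2, 5)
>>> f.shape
(3,)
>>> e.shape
(3, 3)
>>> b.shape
(3,)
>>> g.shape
(3,)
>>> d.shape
(5, 5)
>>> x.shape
(3, 3)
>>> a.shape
(3, 3)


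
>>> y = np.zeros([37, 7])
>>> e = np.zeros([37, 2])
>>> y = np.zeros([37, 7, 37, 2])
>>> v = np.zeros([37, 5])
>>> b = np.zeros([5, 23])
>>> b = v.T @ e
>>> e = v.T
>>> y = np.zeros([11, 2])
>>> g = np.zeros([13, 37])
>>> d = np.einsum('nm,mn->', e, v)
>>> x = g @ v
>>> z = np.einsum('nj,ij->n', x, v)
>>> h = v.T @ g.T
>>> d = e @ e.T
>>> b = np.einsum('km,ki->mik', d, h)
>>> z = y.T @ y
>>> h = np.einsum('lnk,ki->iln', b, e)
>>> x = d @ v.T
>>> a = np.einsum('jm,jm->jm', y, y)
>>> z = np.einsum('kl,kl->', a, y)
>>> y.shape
(11, 2)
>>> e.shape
(5, 37)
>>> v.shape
(37, 5)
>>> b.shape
(5, 13, 5)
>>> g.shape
(13, 37)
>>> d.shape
(5, 5)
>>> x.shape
(5, 37)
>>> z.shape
()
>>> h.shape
(37, 5, 13)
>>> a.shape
(11, 2)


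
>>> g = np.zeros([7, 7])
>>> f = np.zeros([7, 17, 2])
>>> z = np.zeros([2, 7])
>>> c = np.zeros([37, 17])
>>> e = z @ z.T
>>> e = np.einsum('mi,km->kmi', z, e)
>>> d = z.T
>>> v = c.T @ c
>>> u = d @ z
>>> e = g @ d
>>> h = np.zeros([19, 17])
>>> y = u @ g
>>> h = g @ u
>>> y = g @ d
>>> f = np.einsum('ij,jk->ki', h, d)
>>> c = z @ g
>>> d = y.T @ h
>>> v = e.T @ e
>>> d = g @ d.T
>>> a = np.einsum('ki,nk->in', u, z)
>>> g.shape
(7, 7)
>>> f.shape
(2, 7)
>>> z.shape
(2, 7)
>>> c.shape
(2, 7)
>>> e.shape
(7, 2)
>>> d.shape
(7, 2)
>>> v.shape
(2, 2)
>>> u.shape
(7, 7)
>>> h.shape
(7, 7)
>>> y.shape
(7, 2)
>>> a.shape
(7, 2)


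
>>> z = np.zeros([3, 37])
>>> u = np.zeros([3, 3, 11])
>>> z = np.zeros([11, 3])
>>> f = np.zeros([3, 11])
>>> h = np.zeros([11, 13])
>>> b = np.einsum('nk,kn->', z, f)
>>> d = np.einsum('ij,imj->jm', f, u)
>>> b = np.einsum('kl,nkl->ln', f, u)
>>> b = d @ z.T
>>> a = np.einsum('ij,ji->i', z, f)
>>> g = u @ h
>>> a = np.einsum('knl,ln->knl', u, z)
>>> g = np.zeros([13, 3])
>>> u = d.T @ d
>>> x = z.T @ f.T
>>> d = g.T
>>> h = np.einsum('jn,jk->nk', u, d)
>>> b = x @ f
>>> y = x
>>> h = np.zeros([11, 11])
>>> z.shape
(11, 3)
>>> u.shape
(3, 3)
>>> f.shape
(3, 11)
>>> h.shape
(11, 11)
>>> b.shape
(3, 11)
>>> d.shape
(3, 13)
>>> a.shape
(3, 3, 11)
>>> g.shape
(13, 3)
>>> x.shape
(3, 3)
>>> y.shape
(3, 3)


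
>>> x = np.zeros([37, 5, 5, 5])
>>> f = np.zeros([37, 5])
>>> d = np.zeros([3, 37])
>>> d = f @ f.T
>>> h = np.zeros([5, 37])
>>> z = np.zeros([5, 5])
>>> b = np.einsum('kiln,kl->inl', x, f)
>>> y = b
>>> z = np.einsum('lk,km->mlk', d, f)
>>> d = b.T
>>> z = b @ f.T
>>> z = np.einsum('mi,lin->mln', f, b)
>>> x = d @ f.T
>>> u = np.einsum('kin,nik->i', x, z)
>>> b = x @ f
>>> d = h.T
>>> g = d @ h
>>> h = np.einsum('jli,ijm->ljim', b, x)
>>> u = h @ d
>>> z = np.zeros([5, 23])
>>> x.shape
(5, 5, 37)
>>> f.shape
(37, 5)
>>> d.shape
(37, 5)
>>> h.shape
(5, 5, 5, 37)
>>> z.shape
(5, 23)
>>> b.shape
(5, 5, 5)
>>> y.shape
(5, 5, 5)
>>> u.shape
(5, 5, 5, 5)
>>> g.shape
(37, 37)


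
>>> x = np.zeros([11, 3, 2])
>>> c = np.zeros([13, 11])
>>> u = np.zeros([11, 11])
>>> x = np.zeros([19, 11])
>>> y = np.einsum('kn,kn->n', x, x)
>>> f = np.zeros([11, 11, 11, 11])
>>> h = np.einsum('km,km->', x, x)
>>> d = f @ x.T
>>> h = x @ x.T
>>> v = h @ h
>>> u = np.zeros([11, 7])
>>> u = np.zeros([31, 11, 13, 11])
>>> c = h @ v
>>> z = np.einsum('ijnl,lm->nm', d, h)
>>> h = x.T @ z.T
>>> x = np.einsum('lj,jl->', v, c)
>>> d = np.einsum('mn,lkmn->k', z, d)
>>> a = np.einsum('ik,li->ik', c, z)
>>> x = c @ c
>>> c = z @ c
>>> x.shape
(19, 19)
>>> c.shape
(11, 19)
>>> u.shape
(31, 11, 13, 11)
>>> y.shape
(11,)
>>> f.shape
(11, 11, 11, 11)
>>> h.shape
(11, 11)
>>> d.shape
(11,)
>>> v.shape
(19, 19)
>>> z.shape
(11, 19)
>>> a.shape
(19, 19)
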